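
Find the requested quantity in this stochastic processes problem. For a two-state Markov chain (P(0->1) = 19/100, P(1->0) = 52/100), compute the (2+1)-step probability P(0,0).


P^3 = P^2 * P^1
Computing via matrix multiplication of the transition matrix.
Entry (0,0) of P^3 = 0.7389

0.7389


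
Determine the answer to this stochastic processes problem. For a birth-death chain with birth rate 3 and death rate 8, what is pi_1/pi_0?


For birth-death process, pi_n/pi_0 = (lambda/mu)^n
= (3/8)^1
= 0.3750

0.3750


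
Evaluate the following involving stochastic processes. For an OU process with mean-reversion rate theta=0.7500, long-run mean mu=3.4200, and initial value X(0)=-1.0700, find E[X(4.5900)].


E[X(t)] = mu + (X(0) - mu)*exp(-theta*t)
= 3.4200 + (-1.0700 - 3.4200)*exp(-0.7500*4.5900)
= 3.4200 + -4.4900 * 0.0320
= 3.2764

3.2764


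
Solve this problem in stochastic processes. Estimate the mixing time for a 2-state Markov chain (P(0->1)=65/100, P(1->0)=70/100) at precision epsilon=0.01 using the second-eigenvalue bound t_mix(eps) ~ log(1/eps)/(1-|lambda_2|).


lambda_2 = |1 - p01 - p10| = |1 - 0.6500 - 0.7000| = 0.3500
t_mix ~ log(1/eps)/(1 - |lambda_2|)
= log(100)/(1 - 0.3500) = 4.6052/0.6500
= 7.0849

7.0849


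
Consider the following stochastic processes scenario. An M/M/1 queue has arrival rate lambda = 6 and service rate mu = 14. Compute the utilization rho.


rho = lambda/mu
= 6/14
= 0.4286

0.4286


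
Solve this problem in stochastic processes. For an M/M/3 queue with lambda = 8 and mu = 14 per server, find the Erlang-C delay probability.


a = lambda/mu = 0.5714
rho = a/c = 0.1905
Erlang-C formula applied:
C(c,a) = 0.0217

0.0217


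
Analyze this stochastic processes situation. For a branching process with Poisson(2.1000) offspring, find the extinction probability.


Since mu = 2.1000 > 1, extinction prob q < 1.
Solve s = exp(mu*(s-1)) iteratively.
q = 0.1779

0.1779


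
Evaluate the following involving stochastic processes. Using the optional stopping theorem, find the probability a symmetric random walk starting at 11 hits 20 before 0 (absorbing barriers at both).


By optional stopping theorem: E(M at tau) = M(0) = 11
P(hit 20)*20 + P(hit 0)*0 = 11
P(hit 20) = (11 - 0)/(20 - 0) = 11/20 = 0.5500

0.5500


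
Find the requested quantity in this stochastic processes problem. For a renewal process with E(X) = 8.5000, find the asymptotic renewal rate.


Long-run renewal rate = 1/E(X)
= 1/8.5000
= 0.1176

0.1176


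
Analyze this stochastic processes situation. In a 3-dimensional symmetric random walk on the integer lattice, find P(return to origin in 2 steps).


P(return in 2 steps) = P(reverse first step) = 1/(2d)
= 1/6
= 0.1667

0.1667


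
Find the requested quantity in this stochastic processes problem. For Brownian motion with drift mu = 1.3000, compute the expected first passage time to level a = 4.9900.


Expected first passage time = a/mu
= 4.9900/1.3000
= 3.8385

3.8385


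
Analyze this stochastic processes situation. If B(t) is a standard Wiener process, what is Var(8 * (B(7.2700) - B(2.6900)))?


Var(alpha*(B(t)-B(s))) = alpha^2 * (t-s)
= 8^2 * (7.2700 - 2.6900)
= 64 * 4.5800
= 293.1200

293.1200


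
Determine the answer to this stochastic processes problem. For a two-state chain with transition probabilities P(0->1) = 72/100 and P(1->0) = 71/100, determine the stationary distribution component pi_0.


Stationary distribution: pi_0 = p10/(p01+p10), pi_1 = p01/(p01+p10)
p01 = 0.7200, p10 = 0.7100
pi_0 = 0.4965

0.4965


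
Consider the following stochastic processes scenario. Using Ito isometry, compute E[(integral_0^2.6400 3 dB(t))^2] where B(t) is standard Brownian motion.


By Ito isometry: E[(int f dB)^2] = int f^2 dt
= 3^2 * 2.6400
= 9 * 2.6400 = 23.7600

23.7600


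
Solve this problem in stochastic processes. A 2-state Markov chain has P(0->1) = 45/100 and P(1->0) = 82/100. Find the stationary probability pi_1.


Stationary distribution: pi_0 = p10/(p01+p10), pi_1 = p01/(p01+p10)
p01 = 0.4500, p10 = 0.8200
pi_1 = 0.3543

0.3543


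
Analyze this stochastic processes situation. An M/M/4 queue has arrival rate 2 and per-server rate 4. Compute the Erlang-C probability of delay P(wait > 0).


a = lambda/mu = 0.5000
rho = a/c = 0.1250
Erlang-C formula applied:
C(c,a) = 0.0018

0.0018


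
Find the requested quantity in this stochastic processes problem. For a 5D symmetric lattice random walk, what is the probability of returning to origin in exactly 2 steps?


P(return in 2 steps) = P(reverse first step) = 1/(2d)
= 1/10
= 0.1000

0.1000


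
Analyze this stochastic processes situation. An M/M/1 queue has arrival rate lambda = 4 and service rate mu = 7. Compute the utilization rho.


rho = lambda/mu
= 4/7
= 0.5714

0.5714


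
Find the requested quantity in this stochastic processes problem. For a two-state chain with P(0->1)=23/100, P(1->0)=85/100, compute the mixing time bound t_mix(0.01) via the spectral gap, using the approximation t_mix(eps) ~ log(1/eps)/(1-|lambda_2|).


lambda_2 = |1 - p01 - p10| = |1 - 0.2300 - 0.8500| = 0.0800
t_mix ~ log(1/eps)/(1 - |lambda_2|)
= log(100)/(1 - 0.0800) = 4.6052/0.9200
= 5.0056

5.0056


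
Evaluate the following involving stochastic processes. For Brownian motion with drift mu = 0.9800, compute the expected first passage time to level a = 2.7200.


Expected first passage time = a/mu
= 2.7200/0.9800
= 2.7755

2.7755


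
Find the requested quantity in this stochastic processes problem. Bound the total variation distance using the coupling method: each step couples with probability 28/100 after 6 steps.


TV distance bound <= (1-delta)^n
= (1 - 0.2800)^6
= 0.7200^6
= 0.1393

0.1393


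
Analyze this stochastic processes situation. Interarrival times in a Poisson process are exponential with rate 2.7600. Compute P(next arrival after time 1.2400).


P(X > t) = exp(-lambda * t)
= exp(-2.7600 * 1.2400)
= exp(-3.4224) = 0.0326

0.0326


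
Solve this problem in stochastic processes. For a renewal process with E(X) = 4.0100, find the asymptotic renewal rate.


Long-run renewal rate = 1/E(X)
= 1/4.0100
= 0.2494

0.2494


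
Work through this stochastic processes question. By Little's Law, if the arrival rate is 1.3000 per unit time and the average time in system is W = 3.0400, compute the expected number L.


Little's Law: L = lambda * W
= 1.3000 * 3.0400
= 3.9520

3.9520


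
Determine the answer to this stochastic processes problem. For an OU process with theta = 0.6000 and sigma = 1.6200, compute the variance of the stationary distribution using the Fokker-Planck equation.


Stationary variance = sigma^2 / (2*theta)
= 1.6200^2 / (2*0.6000)
= 2.6244 / 1.2000
= 2.1870

2.1870


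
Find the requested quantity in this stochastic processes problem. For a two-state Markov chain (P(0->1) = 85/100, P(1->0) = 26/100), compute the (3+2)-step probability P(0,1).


P^5 = P^3 * P^2
Computing via matrix multiplication of the transition matrix.
Entry (0,1) of P^5 = 0.7658

0.7658


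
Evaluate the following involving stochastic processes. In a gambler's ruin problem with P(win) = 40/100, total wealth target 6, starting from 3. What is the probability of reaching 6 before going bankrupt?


Gambler's ruin formula:
r = q/p = 0.6000/0.4000 = 1.5000
P(win) = (1 - r^i)/(1 - r^N)
= (1 - 1.5000^3)/(1 - 1.5000^6)
= 0.2286

0.2286


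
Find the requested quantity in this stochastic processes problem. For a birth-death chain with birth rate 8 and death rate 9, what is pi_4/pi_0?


For birth-death process, pi_n/pi_0 = (lambda/mu)^n
= (8/9)^4
= 0.6243

0.6243


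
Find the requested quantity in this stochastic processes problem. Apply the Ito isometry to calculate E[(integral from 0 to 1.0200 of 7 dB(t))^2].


By Ito isometry: E[(int f dB)^2] = int f^2 dt
= 7^2 * 1.0200
= 49 * 1.0200 = 49.9800

49.9800


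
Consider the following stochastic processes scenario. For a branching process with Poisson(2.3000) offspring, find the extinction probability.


Since mu = 2.3000 > 1, extinction prob q < 1.
Solve s = exp(mu*(s-1)) iteratively.
q = 0.1376

0.1376


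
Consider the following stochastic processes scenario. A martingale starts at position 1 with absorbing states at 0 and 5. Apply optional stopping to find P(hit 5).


By optional stopping theorem: E(M at tau) = M(0) = 1
P(hit 5)*5 + P(hit 0)*0 = 1
P(hit 5) = (1 - 0)/(5 - 0) = 1/5 = 0.2000

0.2000


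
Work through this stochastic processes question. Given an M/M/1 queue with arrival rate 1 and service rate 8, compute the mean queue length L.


rho = 1/8 = 0.1250
L = rho/(1-rho)
= 0.1250/0.8750
= 0.1429

0.1429


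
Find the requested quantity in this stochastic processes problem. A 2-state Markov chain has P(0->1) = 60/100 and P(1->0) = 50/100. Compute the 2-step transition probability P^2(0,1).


Computing P^2 by matrix multiplication.
P = [[0.4000, 0.6000], [0.5000, 0.5000]]
After raising P to the power 2:
P^2(0,1) = 0.5400

0.5400


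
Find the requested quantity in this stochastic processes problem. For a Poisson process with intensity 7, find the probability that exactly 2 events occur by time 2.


P(N(t)=k) = (lambda*t)^k * exp(-lambda*t) / k!
lambda*t = 14
= 14^2 * exp(-14) / 2!
= 196 * 8.3153e-07 / 2
= 8.1490e-05

8.1490e-05


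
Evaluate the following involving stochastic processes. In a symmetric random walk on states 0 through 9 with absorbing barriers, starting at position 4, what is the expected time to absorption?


For symmetric RW on 0,...,N with absorbing barriers, E(i) = i*(N-i)
E(4) = 4 * 5 = 20

20


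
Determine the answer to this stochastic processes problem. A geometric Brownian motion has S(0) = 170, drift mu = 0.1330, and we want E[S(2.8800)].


E[S(t)] = S(0) * exp(mu * t)
= 170 * exp(0.1330 * 2.8800)
= 170 * 1.4667
= 249.3452

249.3452


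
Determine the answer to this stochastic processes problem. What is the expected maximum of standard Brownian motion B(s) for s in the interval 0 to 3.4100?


E(max B(s)) = sqrt(2t/pi)
= sqrt(2*3.4100/pi)
= sqrt(2.1709)
= 1.4734

1.4734


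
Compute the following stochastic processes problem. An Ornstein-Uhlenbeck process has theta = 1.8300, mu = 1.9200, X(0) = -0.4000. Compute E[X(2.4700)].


E[X(t)] = mu + (X(0) - mu)*exp(-theta*t)
= 1.9200 + (-0.4000 - 1.9200)*exp(-1.8300*2.4700)
= 1.9200 + -2.3200 * 0.0109
= 1.8947

1.8947


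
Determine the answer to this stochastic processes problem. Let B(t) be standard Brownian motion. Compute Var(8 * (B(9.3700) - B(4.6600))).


Var(alpha*(B(t)-B(s))) = alpha^2 * (t-s)
= 8^2 * (9.3700 - 4.6600)
= 64 * 4.7100
= 301.4400

301.4400


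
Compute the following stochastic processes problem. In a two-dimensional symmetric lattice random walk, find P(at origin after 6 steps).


P = C(6,3)^2 / 4^6
= 20^2 / 4096
= 400 / 4096
= 0.0977

0.0977


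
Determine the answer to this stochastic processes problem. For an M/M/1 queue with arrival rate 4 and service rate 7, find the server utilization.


rho = lambda/mu
= 4/7
= 0.5714

0.5714


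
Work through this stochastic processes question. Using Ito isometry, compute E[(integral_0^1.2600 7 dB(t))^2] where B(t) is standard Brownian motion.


By Ito isometry: E[(int f dB)^2] = int f^2 dt
= 7^2 * 1.2600
= 49 * 1.2600 = 61.7400

61.7400


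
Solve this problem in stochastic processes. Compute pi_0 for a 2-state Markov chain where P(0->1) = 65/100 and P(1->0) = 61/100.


Stationary distribution: pi_0 = p10/(p01+p10), pi_1 = p01/(p01+p10)
p01 = 0.6500, p10 = 0.6100
pi_0 = 0.4841

0.4841


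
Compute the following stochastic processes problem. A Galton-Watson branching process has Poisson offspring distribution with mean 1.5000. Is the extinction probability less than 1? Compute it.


Since mu = 1.5000 > 1, extinction prob q < 1.
Solve s = exp(mu*(s-1)) iteratively.
q = 0.4172

0.4172


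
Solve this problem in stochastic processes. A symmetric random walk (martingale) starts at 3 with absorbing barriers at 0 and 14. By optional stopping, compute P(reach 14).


By optional stopping theorem: E(M at tau) = M(0) = 3
P(hit 14)*14 + P(hit 0)*0 = 3
P(hit 14) = (3 - 0)/(14 - 0) = 3/14 = 0.2143

0.2143


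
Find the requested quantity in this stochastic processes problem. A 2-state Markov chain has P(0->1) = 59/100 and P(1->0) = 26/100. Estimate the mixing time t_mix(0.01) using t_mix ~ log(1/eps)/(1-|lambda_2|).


lambda_2 = |1 - p01 - p10| = |1 - 0.5900 - 0.2600| = 0.1500
t_mix ~ log(1/eps)/(1 - |lambda_2|)
= log(100)/(1 - 0.1500) = 4.6052/0.8500
= 5.4178

5.4178


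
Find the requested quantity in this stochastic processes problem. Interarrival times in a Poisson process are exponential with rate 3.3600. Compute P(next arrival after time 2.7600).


P(X > t) = exp(-lambda * t)
= exp(-3.3600 * 2.7600)
= exp(-9.2736) = 9.3870e-05

9.3870e-05


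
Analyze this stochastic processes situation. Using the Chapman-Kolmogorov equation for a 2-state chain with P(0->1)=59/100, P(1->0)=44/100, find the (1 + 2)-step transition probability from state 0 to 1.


P^3 = P^1 * P^2
Computing via matrix multiplication of the transition matrix.
Entry (0,1) of P^3 = 0.5728

0.5728


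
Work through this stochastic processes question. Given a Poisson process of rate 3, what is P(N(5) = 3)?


P(N(t)=k) = (lambda*t)^k * exp(-lambda*t) / k!
lambda*t = 15
= 15^3 * exp(-15) / 3!
= 3375 * 3.0590e-07 / 6
= 1.7207e-04

1.7207e-04


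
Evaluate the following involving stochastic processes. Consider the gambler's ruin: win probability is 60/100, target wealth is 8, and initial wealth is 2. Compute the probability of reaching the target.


Gambler's ruin formula:
r = q/p = 0.4000/0.6000 = 0.6667
P(win) = (1 - r^i)/(1 - r^N)
= (1 - 0.6667^2)/(1 - 0.6667^8)
= 0.5781

0.5781


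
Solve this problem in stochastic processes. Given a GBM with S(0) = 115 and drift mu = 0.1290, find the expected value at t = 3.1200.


E[S(t)] = S(0) * exp(mu * t)
= 115 * exp(0.1290 * 3.1200)
= 115 * 1.4955
= 171.9858

171.9858


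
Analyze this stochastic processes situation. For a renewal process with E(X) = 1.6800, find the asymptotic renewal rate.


Long-run renewal rate = 1/E(X)
= 1/1.6800
= 0.5952

0.5952


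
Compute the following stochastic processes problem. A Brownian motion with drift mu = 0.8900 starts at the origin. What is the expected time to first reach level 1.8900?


Expected first passage time = a/mu
= 1.8900/0.8900
= 2.1236

2.1236


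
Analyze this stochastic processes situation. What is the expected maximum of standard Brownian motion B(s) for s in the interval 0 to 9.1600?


E(max B(s)) = sqrt(2t/pi)
= sqrt(2*9.1600/pi)
= sqrt(5.8314)
= 2.4148

2.4148


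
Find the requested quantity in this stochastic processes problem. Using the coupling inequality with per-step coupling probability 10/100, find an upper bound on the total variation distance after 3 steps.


TV distance bound <= (1-delta)^n
= (1 - 0.1000)^3
= 0.9000^3
= 0.7290

0.7290


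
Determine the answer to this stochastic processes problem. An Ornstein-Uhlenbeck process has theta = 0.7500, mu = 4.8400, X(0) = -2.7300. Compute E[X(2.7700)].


E[X(t)] = mu + (X(0) - mu)*exp(-theta*t)
= 4.8400 + (-2.7300 - 4.8400)*exp(-0.7500*2.7700)
= 4.8400 + -7.5700 * 0.1252
= 3.8919

3.8919


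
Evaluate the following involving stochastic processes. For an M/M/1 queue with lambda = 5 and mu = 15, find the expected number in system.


rho = 5/15 = 0.3333
L = rho/(1-rho)
= 0.3333/0.6667
= 0.5000

0.5000


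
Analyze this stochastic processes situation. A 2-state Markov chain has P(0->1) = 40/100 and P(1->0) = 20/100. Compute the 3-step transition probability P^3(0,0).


Computing P^3 by matrix multiplication.
P = [[0.6000, 0.4000], [0.2000, 0.8000]]
After raising P to the power 3:
P^3(0,0) = 0.3760

0.3760


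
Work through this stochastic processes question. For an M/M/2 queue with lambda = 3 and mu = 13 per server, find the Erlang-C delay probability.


a = lambda/mu = 0.2308
rho = a/c = 0.1154
Erlang-C formula applied:
C(c,a) = 0.0239

0.0239


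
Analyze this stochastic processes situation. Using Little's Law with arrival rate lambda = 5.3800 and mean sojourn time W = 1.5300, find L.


Little's Law: L = lambda * W
= 5.3800 * 1.5300
= 8.2314

8.2314


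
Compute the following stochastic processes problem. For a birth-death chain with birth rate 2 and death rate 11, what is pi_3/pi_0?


For birth-death process, pi_n/pi_0 = (lambda/mu)^n
= (2/11)^3
= 0.0060

0.0060


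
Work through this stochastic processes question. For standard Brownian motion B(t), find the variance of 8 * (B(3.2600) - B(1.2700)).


Var(alpha*(B(t)-B(s))) = alpha^2 * (t-s)
= 8^2 * (3.2600 - 1.2700)
= 64 * 1.9900
= 127.3600

127.3600


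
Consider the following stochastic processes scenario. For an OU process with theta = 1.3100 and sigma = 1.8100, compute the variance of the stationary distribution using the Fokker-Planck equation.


Stationary variance = sigma^2 / (2*theta)
= 1.8100^2 / (2*1.3100)
= 3.2761 / 2.6200
= 1.2504

1.2504


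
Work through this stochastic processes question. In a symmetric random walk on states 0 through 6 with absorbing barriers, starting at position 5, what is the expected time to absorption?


For symmetric RW on 0,...,N with absorbing barriers, E(i) = i*(N-i)
E(5) = 5 * 1 = 5

5


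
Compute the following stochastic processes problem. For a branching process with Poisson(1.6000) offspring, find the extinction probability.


Since mu = 1.6000 > 1, extinction prob q < 1.
Solve s = exp(mu*(s-1)) iteratively.
q = 0.3580

0.3580


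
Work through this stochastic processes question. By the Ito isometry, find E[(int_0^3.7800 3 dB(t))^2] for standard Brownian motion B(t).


By Ito isometry: E[(int f dB)^2] = int f^2 dt
= 3^2 * 3.7800
= 9 * 3.7800 = 34.0200

34.0200


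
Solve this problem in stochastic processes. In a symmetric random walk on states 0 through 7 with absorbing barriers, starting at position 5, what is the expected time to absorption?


For symmetric RW on 0,...,N with absorbing barriers, E(i) = i*(N-i)
E(5) = 5 * 2 = 10

10


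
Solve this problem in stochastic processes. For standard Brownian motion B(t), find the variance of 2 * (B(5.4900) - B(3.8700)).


Var(alpha*(B(t)-B(s))) = alpha^2 * (t-s)
= 2^2 * (5.4900 - 3.8700)
= 4 * 1.6200
= 6.4800

6.4800


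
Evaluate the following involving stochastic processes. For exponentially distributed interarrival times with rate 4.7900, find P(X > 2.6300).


P(X > t) = exp(-lambda * t)
= exp(-4.7900 * 2.6300)
= exp(-12.5977) = 3.3798e-06

3.3798e-06


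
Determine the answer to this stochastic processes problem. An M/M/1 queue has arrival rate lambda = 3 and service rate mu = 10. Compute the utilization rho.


rho = lambda/mu
= 3/10
= 0.3000

0.3000


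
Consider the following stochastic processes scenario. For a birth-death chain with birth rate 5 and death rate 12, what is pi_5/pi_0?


For birth-death process, pi_n/pi_0 = (lambda/mu)^n
= (5/12)^5
= 0.0126

0.0126


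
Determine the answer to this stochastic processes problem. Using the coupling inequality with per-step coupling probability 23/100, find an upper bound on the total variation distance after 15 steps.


TV distance bound <= (1-delta)^n
= (1 - 0.2300)^15
= 0.7700^15
= 0.0198

0.0198


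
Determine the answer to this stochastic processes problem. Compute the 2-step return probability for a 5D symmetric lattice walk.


P(return in 2 steps) = P(reverse first step) = 1/(2d)
= 1/10
= 0.1000

0.1000


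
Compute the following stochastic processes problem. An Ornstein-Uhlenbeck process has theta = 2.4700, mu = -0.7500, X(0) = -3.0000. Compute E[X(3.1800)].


E[X(t)] = mu + (X(0) - mu)*exp(-theta*t)
= -0.7500 + (-3.0000 - -0.7500)*exp(-2.4700*3.1800)
= -0.7500 + -2.2500 * 3.8796e-04
= -0.7509

-0.7509


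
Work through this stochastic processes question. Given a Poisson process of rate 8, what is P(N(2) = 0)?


P(N(t)=k) = (lambda*t)^k * exp(-lambda*t) / k!
lambda*t = 16
= 16^0 * exp(-16) / 0!
= 1 * 1.1254e-07 / 1
= 1.1254e-07

1.1254e-07


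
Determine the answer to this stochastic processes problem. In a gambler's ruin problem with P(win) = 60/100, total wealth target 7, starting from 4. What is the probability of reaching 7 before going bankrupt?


Gambler's ruin formula:
r = q/p = 0.4000/0.6000 = 0.6667
P(win) = (1 - r^i)/(1 - r^N)
= (1 - 0.6667^4)/(1 - 0.6667^7)
= 0.8524

0.8524


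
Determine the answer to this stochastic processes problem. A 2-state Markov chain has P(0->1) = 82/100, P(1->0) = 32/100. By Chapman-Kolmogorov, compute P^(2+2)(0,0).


P^4 = P^2 * P^2
Computing via matrix multiplication of the transition matrix.
Entry (0,0) of P^4 = 0.2810

0.2810


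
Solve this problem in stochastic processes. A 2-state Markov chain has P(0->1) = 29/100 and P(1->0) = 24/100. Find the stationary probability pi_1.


Stationary distribution: pi_0 = p10/(p01+p10), pi_1 = p01/(p01+p10)
p01 = 0.2900, p10 = 0.2400
pi_1 = 0.5472

0.5472


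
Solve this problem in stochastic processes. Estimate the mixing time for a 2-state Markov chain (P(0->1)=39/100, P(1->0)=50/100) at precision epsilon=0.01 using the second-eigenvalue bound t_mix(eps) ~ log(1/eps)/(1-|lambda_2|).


lambda_2 = |1 - p01 - p10| = |1 - 0.3900 - 0.5000| = 0.1100
t_mix ~ log(1/eps)/(1 - |lambda_2|)
= log(100)/(1 - 0.1100) = 4.6052/0.8900
= 5.1743

5.1743


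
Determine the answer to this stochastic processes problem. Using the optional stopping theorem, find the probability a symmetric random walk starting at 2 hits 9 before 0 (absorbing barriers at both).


By optional stopping theorem: E(M at tau) = M(0) = 2
P(hit 9)*9 + P(hit 0)*0 = 2
P(hit 9) = (2 - 0)/(9 - 0) = 2/9 = 0.2222

0.2222


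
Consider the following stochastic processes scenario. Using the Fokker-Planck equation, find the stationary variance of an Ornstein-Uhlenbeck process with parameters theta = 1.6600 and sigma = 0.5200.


Stationary variance = sigma^2 / (2*theta)
= 0.5200^2 / (2*1.6600)
= 0.2704 / 3.3200
= 0.0814

0.0814


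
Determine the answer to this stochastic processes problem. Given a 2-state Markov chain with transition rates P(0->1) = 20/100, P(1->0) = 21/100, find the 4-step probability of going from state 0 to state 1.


Computing P^4 by matrix multiplication.
P = [[0.8000, 0.2000], [0.2100, 0.7900]]
After raising P to the power 4:
P^4(0,1) = 0.4287

0.4287


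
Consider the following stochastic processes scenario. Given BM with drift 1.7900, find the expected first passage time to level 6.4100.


Expected first passage time = a/mu
= 6.4100/1.7900
= 3.5810

3.5810


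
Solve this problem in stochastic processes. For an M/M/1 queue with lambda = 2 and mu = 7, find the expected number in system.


rho = 2/7 = 0.2857
L = rho/(1-rho)
= 0.2857/0.7143
= 0.4000

0.4000


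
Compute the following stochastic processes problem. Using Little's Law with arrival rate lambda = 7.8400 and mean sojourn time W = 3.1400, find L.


Little's Law: L = lambda * W
= 7.8400 * 3.1400
= 24.6176

24.6176


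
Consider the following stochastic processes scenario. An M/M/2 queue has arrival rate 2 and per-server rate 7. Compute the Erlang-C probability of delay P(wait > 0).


a = lambda/mu = 0.2857
rho = a/c = 0.1429
Erlang-C formula applied:
C(c,a) = 0.0357

0.0357


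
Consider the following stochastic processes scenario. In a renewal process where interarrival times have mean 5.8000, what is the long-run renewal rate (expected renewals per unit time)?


Long-run renewal rate = 1/E(X)
= 1/5.8000
= 0.1724

0.1724


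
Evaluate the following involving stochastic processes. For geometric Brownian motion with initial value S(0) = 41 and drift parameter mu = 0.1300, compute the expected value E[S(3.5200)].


E[S(t)] = S(0) * exp(mu * t)
= 41 * exp(0.1300 * 3.5200)
= 41 * 1.5803
= 64.7913

64.7913


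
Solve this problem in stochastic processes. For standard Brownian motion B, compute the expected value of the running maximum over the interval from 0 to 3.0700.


E(max B(s)) = sqrt(2t/pi)
= sqrt(2*3.0700/pi)
= sqrt(1.9544)
= 1.3980

1.3980


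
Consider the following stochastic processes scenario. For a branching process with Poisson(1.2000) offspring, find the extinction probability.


Since mu = 1.2000 > 1, extinction prob q < 1.
Solve s = exp(mu*(s-1)) iteratively.
q = 0.6863

0.6863


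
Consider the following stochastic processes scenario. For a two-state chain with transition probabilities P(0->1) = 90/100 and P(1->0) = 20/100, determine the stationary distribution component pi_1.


Stationary distribution: pi_0 = p10/(p01+p10), pi_1 = p01/(p01+p10)
p01 = 0.9000, p10 = 0.2000
pi_1 = 0.8182

0.8182


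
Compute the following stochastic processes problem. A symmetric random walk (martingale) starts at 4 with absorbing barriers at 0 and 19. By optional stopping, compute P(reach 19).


By optional stopping theorem: E(M at tau) = M(0) = 4
P(hit 19)*19 + P(hit 0)*0 = 4
P(hit 19) = (4 - 0)/(19 - 0) = 4/19 = 0.2105

0.2105


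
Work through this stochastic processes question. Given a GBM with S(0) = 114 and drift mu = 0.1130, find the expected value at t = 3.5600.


E[S(t)] = S(0) * exp(mu * t)
= 114 * exp(0.1130 * 3.5600)
= 114 * 1.4952
= 170.4562

170.4562


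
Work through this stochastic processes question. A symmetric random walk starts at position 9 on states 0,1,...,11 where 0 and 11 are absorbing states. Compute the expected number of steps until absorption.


For symmetric RW on 0,...,N with absorbing barriers, E(i) = i*(N-i)
E(9) = 9 * 2 = 18

18


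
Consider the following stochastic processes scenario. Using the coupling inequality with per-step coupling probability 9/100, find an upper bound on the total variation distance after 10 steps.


TV distance bound <= (1-delta)^n
= (1 - 0.0900)^10
= 0.9100^10
= 0.3894

0.3894


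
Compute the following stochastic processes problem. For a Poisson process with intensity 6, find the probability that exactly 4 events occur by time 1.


P(N(t)=k) = (lambda*t)^k * exp(-lambda*t) / k!
lambda*t = 6
= 6^4 * exp(-6) / 4!
= 1296 * 0.0025 / 24
= 0.1339

0.1339


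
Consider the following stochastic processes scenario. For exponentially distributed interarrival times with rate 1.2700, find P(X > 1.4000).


P(X > t) = exp(-lambda * t)
= exp(-1.2700 * 1.4000)
= exp(-1.7780) = 0.1690

0.1690


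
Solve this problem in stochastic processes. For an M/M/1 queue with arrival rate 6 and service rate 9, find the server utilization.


rho = lambda/mu
= 6/9
= 0.6667

0.6667


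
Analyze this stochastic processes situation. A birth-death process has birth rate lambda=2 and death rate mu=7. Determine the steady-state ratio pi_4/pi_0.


For birth-death process, pi_n/pi_0 = (lambda/mu)^n
= (2/7)^4
= 0.0067

0.0067


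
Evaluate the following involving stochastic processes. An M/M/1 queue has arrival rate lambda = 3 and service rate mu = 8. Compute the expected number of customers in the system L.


rho = 3/8 = 0.3750
L = rho/(1-rho)
= 0.3750/0.6250
= 0.6000

0.6000


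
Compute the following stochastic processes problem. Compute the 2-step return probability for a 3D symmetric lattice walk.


P(return in 2 steps) = P(reverse first step) = 1/(2d)
= 1/6
= 0.1667

0.1667


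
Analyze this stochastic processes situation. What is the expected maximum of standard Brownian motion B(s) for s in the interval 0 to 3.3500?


E(max B(s)) = sqrt(2t/pi)
= sqrt(2*3.3500/pi)
= sqrt(2.1327)
= 1.4604

1.4604


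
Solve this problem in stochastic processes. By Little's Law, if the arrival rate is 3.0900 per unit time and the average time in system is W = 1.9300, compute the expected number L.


Little's Law: L = lambda * W
= 3.0900 * 1.9300
= 5.9637

5.9637


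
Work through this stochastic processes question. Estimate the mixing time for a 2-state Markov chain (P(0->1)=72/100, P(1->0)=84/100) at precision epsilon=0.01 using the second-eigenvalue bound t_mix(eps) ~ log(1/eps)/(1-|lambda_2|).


lambda_2 = |1 - p01 - p10| = |1 - 0.7200 - 0.8400| = 0.5600
t_mix ~ log(1/eps)/(1 - |lambda_2|)
= log(100)/(1 - 0.5600) = 4.6052/0.4400
= 10.4663

10.4663


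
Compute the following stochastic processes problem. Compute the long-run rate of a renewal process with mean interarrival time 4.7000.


Long-run renewal rate = 1/E(X)
= 1/4.7000
= 0.2128

0.2128


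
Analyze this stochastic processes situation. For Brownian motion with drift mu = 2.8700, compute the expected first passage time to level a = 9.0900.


Expected first passage time = a/mu
= 9.0900/2.8700
= 3.1672

3.1672


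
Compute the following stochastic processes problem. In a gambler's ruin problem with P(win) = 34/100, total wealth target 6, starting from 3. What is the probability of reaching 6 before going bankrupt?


Gambler's ruin formula:
r = q/p = 0.6600/0.3400 = 1.9412
P(win) = (1 - r^i)/(1 - r^N)
= (1 - 1.9412^3)/(1 - 1.9412^6)
= 0.1203

0.1203


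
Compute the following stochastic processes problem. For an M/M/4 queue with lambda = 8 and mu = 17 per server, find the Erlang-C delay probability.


a = lambda/mu = 0.4706
rho = a/c = 0.1176
Erlang-C formula applied:
C(c,a) = 0.0014

0.0014


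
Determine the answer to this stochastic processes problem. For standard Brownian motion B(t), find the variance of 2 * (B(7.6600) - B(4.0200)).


Var(alpha*(B(t)-B(s))) = alpha^2 * (t-s)
= 2^2 * (7.6600 - 4.0200)
= 4 * 3.6400
= 14.5600

14.5600


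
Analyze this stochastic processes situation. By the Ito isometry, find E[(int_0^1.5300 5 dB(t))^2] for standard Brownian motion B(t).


By Ito isometry: E[(int f dB)^2] = int f^2 dt
= 5^2 * 1.5300
= 25 * 1.5300 = 38.2500

38.2500


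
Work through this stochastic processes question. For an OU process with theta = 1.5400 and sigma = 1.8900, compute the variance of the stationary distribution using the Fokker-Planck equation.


Stationary variance = sigma^2 / (2*theta)
= 1.8900^2 / (2*1.5400)
= 3.5721 / 3.0800
= 1.1598

1.1598


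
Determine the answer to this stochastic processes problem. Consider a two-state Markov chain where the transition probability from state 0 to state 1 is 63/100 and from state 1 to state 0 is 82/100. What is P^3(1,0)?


Computing P^3 by matrix multiplication.
P = [[0.3700, 0.6300], [0.8200, 0.1800]]
After raising P to the power 3:
P^3(1,0) = 0.6170

0.6170


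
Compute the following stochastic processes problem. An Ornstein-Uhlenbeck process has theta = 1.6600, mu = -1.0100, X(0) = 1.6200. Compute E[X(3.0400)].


E[X(t)] = mu + (X(0) - mu)*exp(-theta*t)
= -1.0100 + (1.6200 - -1.0100)*exp(-1.6600*3.0400)
= -1.0100 + 2.6300 * 0.0064
= -0.9931

-0.9931


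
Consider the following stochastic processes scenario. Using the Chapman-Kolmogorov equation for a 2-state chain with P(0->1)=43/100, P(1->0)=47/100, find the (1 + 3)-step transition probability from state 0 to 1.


P^4 = P^1 * P^3
Computing via matrix multiplication of the transition matrix.
Entry (0,1) of P^4 = 0.4777

0.4777


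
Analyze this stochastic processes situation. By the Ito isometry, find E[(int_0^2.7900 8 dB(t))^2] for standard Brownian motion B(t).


By Ito isometry: E[(int f dB)^2] = int f^2 dt
= 8^2 * 2.7900
= 64 * 2.7900 = 178.5600

178.5600


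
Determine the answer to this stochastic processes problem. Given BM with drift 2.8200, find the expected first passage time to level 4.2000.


Expected first passage time = a/mu
= 4.2000/2.8200
= 1.4894

1.4894


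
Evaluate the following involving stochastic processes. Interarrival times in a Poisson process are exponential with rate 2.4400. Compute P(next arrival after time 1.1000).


P(X > t) = exp(-lambda * t)
= exp(-2.4400 * 1.1000)
= exp(-2.6840) = 0.0683

0.0683


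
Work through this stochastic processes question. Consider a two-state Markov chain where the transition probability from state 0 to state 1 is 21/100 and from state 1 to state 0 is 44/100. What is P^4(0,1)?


Computing P^4 by matrix multiplication.
P = [[0.7900, 0.2100], [0.4400, 0.5600]]
After raising P to the power 4:
P^4(0,1) = 0.3182

0.3182


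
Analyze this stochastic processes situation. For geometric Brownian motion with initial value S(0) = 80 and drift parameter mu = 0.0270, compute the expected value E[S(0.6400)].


E[S(t)] = S(0) * exp(mu * t)
= 80 * exp(0.0270 * 0.6400)
= 80 * 1.0174
= 81.3944

81.3944


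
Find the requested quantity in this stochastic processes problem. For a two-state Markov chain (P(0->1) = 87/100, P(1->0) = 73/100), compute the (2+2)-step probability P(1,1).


P^4 = P^2 * P^2
Computing via matrix multiplication of the transition matrix.
Entry (1,1) of P^4 = 0.6029

0.6029


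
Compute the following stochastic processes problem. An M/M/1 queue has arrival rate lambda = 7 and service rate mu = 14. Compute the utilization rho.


rho = lambda/mu
= 7/14
= 0.5000

0.5000


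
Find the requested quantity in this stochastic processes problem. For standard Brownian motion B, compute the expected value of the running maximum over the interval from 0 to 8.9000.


E(max B(s)) = sqrt(2t/pi)
= sqrt(2*8.9000/pi)
= sqrt(5.6659)
= 2.3803

2.3803


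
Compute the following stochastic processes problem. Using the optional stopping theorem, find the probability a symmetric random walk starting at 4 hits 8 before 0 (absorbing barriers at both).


By optional stopping theorem: E(M at tau) = M(0) = 4
P(hit 8)*8 + P(hit 0)*0 = 4
P(hit 8) = (4 - 0)/(8 - 0) = 1/2 = 0.5000

0.5000


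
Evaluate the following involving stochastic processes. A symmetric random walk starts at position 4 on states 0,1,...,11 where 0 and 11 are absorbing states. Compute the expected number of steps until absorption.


For symmetric RW on 0,...,N with absorbing barriers, E(i) = i*(N-i)
E(4) = 4 * 7 = 28

28


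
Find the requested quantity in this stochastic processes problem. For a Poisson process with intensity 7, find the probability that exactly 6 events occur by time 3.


P(N(t)=k) = (lambda*t)^k * exp(-lambda*t) / k!
lambda*t = 21
= 21^6 * exp(-21) / 6!
= 85766121 * 7.5826e-10 / 720
= 9.0323e-05

9.0323e-05


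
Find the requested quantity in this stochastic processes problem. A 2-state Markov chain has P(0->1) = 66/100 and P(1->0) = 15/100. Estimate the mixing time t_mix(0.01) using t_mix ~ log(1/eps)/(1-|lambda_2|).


lambda_2 = |1 - p01 - p10| = |1 - 0.6600 - 0.1500| = 0.1900
t_mix ~ log(1/eps)/(1 - |lambda_2|)
= log(100)/(1 - 0.1900) = 4.6052/0.8100
= 5.6854

5.6854


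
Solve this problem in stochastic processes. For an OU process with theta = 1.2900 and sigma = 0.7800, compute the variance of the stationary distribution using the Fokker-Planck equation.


Stationary variance = sigma^2 / (2*theta)
= 0.7800^2 / (2*1.2900)
= 0.6084 / 2.5800
= 0.2358

0.2358


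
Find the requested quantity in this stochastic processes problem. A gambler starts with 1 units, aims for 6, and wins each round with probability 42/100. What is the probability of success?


Gambler's ruin formula:
r = q/p = 0.5800/0.4200 = 1.3810
P(win) = (1 - r^i)/(1 - r^N)
= (1 - 1.3810^1)/(1 - 1.3810^6)
= 0.0642

0.0642


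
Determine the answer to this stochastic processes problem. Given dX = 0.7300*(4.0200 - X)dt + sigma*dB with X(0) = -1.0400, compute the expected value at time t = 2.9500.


E[X(t)] = mu + (X(0) - mu)*exp(-theta*t)
= 4.0200 + (-1.0400 - 4.0200)*exp(-0.7300*2.9500)
= 4.0200 + -5.0600 * 0.1161
= 3.4326

3.4326


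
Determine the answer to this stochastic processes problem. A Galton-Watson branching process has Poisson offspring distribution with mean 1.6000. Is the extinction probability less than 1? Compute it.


Since mu = 1.6000 > 1, extinction prob q < 1.
Solve s = exp(mu*(s-1)) iteratively.
q = 0.3580

0.3580


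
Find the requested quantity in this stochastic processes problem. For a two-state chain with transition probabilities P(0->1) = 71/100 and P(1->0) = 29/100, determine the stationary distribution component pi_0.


Stationary distribution: pi_0 = p10/(p01+p10), pi_1 = p01/(p01+p10)
p01 = 0.7100, p10 = 0.2900
pi_0 = 0.2900

0.2900


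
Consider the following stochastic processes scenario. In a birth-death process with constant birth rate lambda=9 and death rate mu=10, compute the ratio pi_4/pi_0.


For birth-death process, pi_n/pi_0 = (lambda/mu)^n
= (9/10)^4
= 0.6561

0.6561


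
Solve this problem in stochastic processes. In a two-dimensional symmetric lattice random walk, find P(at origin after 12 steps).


P = C(12,6)^2 / 4^12
= 924^2 / 16777216
= 853776 / 16777216
= 0.0509

0.0509


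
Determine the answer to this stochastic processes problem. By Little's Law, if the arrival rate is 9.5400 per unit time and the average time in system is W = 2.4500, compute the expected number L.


Little's Law: L = lambda * W
= 9.5400 * 2.4500
= 23.3730

23.3730


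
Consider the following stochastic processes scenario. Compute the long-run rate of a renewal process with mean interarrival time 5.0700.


Long-run renewal rate = 1/E(X)
= 1/5.0700
= 0.1972

0.1972


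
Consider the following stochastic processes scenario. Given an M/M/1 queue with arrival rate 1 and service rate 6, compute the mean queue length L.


rho = 1/6 = 0.1667
L = rho/(1-rho)
= 0.1667/0.8333
= 0.2000

0.2000


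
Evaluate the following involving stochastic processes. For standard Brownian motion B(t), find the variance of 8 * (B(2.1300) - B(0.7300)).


Var(alpha*(B(t)-B(s))) = alpha^2 * (t-s)
= 8^2 * (2.1300 - 0.7300)
= 64 * 1.4000
= 89.6000

89.6000


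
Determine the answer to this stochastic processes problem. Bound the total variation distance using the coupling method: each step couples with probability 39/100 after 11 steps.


TV distance bound <= (1-delta)^n
= (1 - 0.3900)^11
= 0.6100^11
= 0.0044

0.0044


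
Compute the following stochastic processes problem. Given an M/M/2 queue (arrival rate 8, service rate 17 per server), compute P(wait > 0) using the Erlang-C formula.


a = lambda/mu = 0.4706
rho = a/c = 0.2353
Erlang-C formula applied:
C(c,a) = 0.0896

0.0896


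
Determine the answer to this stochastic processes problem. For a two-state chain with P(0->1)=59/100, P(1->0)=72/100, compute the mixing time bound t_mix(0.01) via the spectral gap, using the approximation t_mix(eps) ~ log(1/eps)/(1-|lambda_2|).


lambda_2 = |1 - p01 - p10| = |1 - 0.5900 - 0.7200| = 0.3100
t_mix ~ log(1/eps)/(1 - |lambda_2|)
= log(100)/(1 - 0.3100) = 4.6052/0.6900
= 6.6742

6.6742


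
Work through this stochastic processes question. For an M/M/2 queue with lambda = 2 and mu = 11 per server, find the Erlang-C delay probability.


a = lambda/mu = 0.1818
rho = a/c = 0.0909
Erlang-C formula applied:
C(c,a) = 0.0152

0.0152


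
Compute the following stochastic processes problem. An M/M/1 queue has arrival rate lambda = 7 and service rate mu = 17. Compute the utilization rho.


rho = lambda/mu
= 7/17
= 0.4118

0.4118


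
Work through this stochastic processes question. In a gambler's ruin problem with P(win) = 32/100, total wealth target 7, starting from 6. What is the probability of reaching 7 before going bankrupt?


Gambler's ruin formula:
r = q/p = 0.6800/0.3200 = 2.1250
P(win) = (1 - r^i)/(1 - r^N)
= (1 - 2.1250^6)/(1 - 2.1250^7)
= 0.4679

0.4679


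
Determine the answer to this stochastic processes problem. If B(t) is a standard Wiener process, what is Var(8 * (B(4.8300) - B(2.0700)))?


Var(alpha*(B(t)-B(s))) = alpha^2 * (t-s)
= 8^2 * (4.8300 - 2.0700)
= 64 * 2.7600
= 176.6400

176.6400


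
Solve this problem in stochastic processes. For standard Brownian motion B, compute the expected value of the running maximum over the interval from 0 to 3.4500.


E(max B(s)) = sqrt(2t/pi)
= sqrt(2*3.4500/pi)
= sqrt(2.1963)
= 1.4820

1.4820
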